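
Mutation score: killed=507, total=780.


Mutation score = killed / total * 100
Mutation score = 507 / 780 * 100
Mutation score = 65.0%

65.0%


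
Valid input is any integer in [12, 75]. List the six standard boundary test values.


Range: [12, 75]
Boundaries: just below min, min, min+1, max-1, max, just above max
Values: [11, 12, 13, 74, 75, 76]

[11, 12, 13, 74, 75, 76]


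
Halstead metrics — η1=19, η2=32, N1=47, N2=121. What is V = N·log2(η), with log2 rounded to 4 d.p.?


Formula: V = N * log2(η), where N = N1 + N2 and η = η1 + η2
η = 19 + 32 = 51
N = 47 + 121 = 168
log2(51) ≈ 5.6724
V = 168 * 5.6724 = 952.96

952.96


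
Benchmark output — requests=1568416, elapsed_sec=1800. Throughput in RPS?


Formula: throughput = requests / seconds
throughput = 1568416 / 1800
throughput = 871.34 requests/second

871.34 requests/second


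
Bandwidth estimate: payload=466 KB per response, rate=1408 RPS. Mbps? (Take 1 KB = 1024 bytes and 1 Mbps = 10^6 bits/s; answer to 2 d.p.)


Formula: Mbps = payload_bytes * RPS * 8 / 1e6
Payload per request = 466 KB = 466 * 1024 = 477184 bytes
Total bytes/sec = 477184 * 1408 = 671875072
Total bits/sec = 671875072 * 8 = 5375000576
Mbps = 5375000576 / 1e6 = 5375.0

5375.0 Mbps


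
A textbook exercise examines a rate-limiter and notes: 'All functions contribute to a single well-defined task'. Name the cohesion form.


Reasoning: Best: single purpose
Type: Functional cohesion

Functional cohesion


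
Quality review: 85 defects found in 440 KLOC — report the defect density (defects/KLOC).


Defect density = defects / KLOC
Defect density = 85 / 440
Defect density = 0.193 defects/KLOC

0.193 defects/KLOC


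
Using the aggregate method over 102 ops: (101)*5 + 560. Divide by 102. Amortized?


Formula: Amortized cost = Total cost / Operations
Total cost = (101 * 5) + (1 * 560)
Total cost = 505 + 560 = 1065
Amortized = 1065 / 102 = 10.4412

10.4412


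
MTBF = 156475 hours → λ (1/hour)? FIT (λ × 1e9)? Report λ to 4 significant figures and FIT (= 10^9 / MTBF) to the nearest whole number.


Formula: λ = 1 / MTBF; FIT = λ × 1e9 = 1e9 / MTBF
λ = 1 / 156475 ≈ 6.391e-06 failures/hour
FIT = 1e9 / 156475 ≈ 6391 failures per 1e9 hours (nearest whole number)

λ = 6.391e-06 /h, FIT = 6391


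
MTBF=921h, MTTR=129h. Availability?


Availability = MTBF / (MTBF + MTTR)
Availability = 921 / (921 + 129)
Availability = 921 / 1050
Availability = 87.7143%

87.7143%


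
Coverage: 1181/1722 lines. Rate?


Coverage = covered / total * 100
Coverage = 1181 / 1722 * 100
Coverage = 68.58%

68.58%


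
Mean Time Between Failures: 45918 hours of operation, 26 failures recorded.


Formula: MTBF = Total operating time / Number of failures
MTBF = 45918 / 26
MTBF = 1766.08 hours

1766.08 hours


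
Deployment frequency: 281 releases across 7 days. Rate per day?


Formula: deployments per day = releases / days
= 281 / 7
= 40.143 deploys/day
(equivalently, 281.0 deploys/week)

40.143 deploys/day


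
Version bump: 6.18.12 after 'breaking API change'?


Current: 6.18.12
Change category: 'breaking API change' → major bump
SemVer rule: major bump → increment MAJOR, reset MINOR and PATCH to 0
New: 7.0.0

7.0.0


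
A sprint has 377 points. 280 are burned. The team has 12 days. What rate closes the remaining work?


Formula: Required rate = Remaining points / Days left
Remaining = 377 - 280 = 97 points
Required rate = 97 / 12 = 8.08 points/day

8.08 points/day


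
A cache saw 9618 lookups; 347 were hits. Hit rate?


Formula: hit rate = hits / (hits + misses) * 100
hit rate = 347 / (347 + 9271) * 100
hit rate = 347 / 9618 * 100
hit rate = 3.61%

3.61%


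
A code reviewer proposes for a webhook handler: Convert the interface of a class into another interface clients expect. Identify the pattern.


This matches the Adapter pattern

Adapter


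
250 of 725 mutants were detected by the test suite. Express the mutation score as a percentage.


Mutation score = killed / total * 100
Mutation score = 250 / 725 * 100
Mutation score = 34.48%

34.48%


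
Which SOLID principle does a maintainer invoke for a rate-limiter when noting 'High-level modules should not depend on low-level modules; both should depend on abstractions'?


This describes the Dependency Inversion Principle (DIP)

Dependency Inversion Principle (DIP)


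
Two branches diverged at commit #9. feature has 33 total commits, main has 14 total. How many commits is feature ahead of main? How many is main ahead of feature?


Common ancestor: commit #9
feature commits after divergence: 33 - 9 = 24
main commits after divergence: 14 - 9 = 5
feature is 24 commits ahead of main
main is 5 commits ahead of feature

feature ahead: 24, main ahead: 5


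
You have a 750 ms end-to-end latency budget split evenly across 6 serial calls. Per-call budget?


Formula: per_stage = total_budget / stages
per_stage = 750 / 6
per_stage = 125.0 ms

125.0 ms


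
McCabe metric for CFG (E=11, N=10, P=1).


Formula: V(G) = E - N + 2P
V(G) = 11 - 10 + 2*1
V(G) = 1 + 2
V(G) = 3

3


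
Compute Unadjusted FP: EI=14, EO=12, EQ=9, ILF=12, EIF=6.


UFP = EI*4 + EO*5 + EQ*4 + ILF*10 + EIF*7
UFP = 14*4 + 12*5 + 9*4 + 12*10 + 6*7
UFP = 56 + 60 + 36 + 120 + 42
UFP = 314

314


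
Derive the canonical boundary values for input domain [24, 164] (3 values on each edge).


Range: [24, 164]
Boundaries: just below min, min, min+1, max-1, max, just above max
Values: [23, 24, 25, 163, 164, 165]

[23, 24, 25, 163, 164, 165]


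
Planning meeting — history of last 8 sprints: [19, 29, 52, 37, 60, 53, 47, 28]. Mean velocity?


Formula: Avg velocity = Total points / Number of sprints
Points: [19, 29, 52, 37, 60, 53, 47, 28]
Sum = 19 + 29 + 52 + 37 + 60 + 53 + 47 + 28 = 325
Avg velocity = 325 / 8 = 40.63 points/sprint

40.63 points/sprint


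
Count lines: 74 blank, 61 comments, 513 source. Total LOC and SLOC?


Total LOC = blank + comment + code
Total LOC = 74 + 61 + 513 = 648
SLOC (source only) = code = 513

Total LOC: 648, SLOC: 513


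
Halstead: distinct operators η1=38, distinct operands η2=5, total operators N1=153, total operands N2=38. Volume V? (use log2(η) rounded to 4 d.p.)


Formula: V = N * log2(η), where N = N1 + N2 and η = η1 + η2
η = 38 + 5 = 43
N = 153 + 38 = 191
log2(43) ≈ 5.4263
V = 191 * 5.4263 = 1036.42

1036.42


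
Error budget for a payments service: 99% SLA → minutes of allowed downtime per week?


Formula: allowed downtime = period * (100 - SLA) / 100
Period (week) = 10080 minutes
Unavailability fraction = (100 - 99.0) / 100
Allowed downtime = 10080 * (100 - 99.0) / 100
Allowed downtime = 100.8 minutes

100.8 minutes


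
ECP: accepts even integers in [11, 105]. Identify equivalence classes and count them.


Constraint: even integers in [11, 105]
Class 1: x < 11 — out-of-range invalid
Class 2: x in [11,105] but odd — wrong type invalid
Class 3: x in [11,105] and even — valid
Class 4: x > 105 — out-of-range invalid
Total equivalence classes: 4

4 equivalence classes


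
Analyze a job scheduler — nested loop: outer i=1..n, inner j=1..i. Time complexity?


Reasoning: triangle: n(n+1)/2 ~ n^2/2
Complexity: O(n^2)

O(n^2)


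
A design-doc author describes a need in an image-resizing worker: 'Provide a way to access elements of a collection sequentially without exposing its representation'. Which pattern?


This matches the Iterator pattern

Iterator


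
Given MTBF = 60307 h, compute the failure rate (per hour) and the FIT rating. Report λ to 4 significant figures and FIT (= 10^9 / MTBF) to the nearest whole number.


Formula: λ = 1 / MTBF; FIT = λ × 1e9 = 1e9 / MTBF
λ = 1 / 60307 ≈ 1.658e-05 failures/hour
FIT = 1e9 / 60307 ≈ 16582 failures per 1e9 hours (nearest whole number)

λ = 1.658e-05 /h, FIT = 16582


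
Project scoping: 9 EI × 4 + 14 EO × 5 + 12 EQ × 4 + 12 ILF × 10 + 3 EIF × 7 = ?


UFP = EI*4 + EO*5 + EQ*4 + ILF*10 + EIF*7
UFP = 9*4 + 14*5 + 12*4 + 12*10 + 3*7
UFP = 36 + 70 + 48 + 120 + 21
UFP = 295

295


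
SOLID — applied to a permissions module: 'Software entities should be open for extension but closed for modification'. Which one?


This describes the Open/Closed Principle (OCP)

Open/Closed Principle (OCP)


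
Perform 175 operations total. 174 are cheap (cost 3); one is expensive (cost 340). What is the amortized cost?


Formula: Amortized cost = Total cost / Operations
Total cost = (174 * 3) + (1 * 340)
Total cost = 522 + 340 = 862
Amortized = 862 / 175 = 4.9257

4.9257


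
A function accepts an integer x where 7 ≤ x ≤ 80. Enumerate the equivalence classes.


Valid range: [7, 80]
Class 1: x < 7 — invalid
Class 2: 7 ≤ x ≤ 80 — valid
Class 3: x > 80 — invalid
Total equivalence classes: 3

3 equivalence classes


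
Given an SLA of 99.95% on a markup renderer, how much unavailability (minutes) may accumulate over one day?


Formula: allowed downtime = period * (100 - SLA) / 100
Period (day) = 1440 minutes
Unavailability fraction = (100 - 99.95) / 100
Allowed downtime = 1440 * (100 - 99.95) / 100
Allowed downtime = 0.72 minutes

0.72 minutes


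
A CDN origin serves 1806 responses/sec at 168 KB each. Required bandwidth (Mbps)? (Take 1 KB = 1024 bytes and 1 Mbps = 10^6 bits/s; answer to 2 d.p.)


Formula: Mbps = payload_bytes * RPS * 8 / 1e6
Payload per request = 168 KB = 168 * 1024 = 172032 bytes
Total bytes/sec = 172032 * 1806 = 310689792
Total bits/sec = 310689792 * 8 = 2485518336
Mbps = 2485518336 / 1e6 = 2485.52

2485.52 Mbps


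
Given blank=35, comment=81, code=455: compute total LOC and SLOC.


Total LOC = blank + comment + code
Total LOC = 35 + 81 + 455 = 571
SLOC (source only) = code = 455

Total LOC: 571, SLOC: 455


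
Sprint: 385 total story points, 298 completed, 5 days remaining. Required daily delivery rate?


Formula: Required rate = Remaining points / Days left
Remaining = 385 - 298 = 87 points
Required rate = 87 / 5 = 17.4 points/day

17.4 points/day


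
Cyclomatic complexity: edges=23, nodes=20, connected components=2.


Formula: V(G) = E - N + 2P
V(G) = 23 - 20 + 2*2
V(G) = 3 + 4
V(G) = 7

7


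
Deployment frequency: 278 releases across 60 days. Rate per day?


Formula: deployments per day = releases / days
= 278 / 60
= 4.633 deploys/day
(equivalently, 32.43 deploys/week)

4.633 deploys/day


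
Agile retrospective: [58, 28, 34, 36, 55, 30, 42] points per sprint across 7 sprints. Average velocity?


Formula: Avg velocity = Total points / Number of sprints
Points: [58, 28, 34, 36, 55, 30, 42]
Sum = 58 + 28 + 34 + 36 + 55 + 30 + 42 = 283
Avg velocity = 283 / 7 = 40.43 points/sprint

40.43 points/sprint


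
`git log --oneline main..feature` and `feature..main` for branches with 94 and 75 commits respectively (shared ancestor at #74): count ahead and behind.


Common ancestor: commit #74
feature commits after divergence: 94 - 74 = 20
main commits after divergence: 75 - 74 = 1
feature is 20 commits ahead of main
main is 1 commits ahead of feature

feature ahead: 20, main ahead: 1


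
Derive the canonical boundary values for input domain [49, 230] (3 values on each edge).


Range: [49, 230]
Boundaries: just below min, min, min+1, max-1, max, just above max
Values: [48, 49, 50, 229, 230, 231]

[48, 49, 50, 229, 230, 231]


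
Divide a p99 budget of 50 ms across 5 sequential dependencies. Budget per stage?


Formula: per_stage = total_budget / stages
per_stage = 50 / 5
per_stage = 10.0 ms

10.0 ms


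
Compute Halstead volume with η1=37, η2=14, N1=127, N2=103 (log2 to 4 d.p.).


Formula: V = N * log2(η), where N = N1 + N2 and η = η1 + η2
η = 37 + 14 = 51
N = 127 + 103 = 230
log2(51) ≈ 5.6724
V = 230 * 5.6724 = 1304.65

1304.65


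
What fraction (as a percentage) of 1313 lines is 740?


Coverage = covered / total * 100
Coverage = 740 / 1313 * 100
Coverage = 56.36%

56.36%


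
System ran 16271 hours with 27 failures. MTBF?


Formula: MTBF = Total operating time / Number of failures
MTBF = 16271 / 27
MTBF = 602.63 hours

602.63 hours


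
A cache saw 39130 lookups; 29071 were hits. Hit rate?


Formula: hit rate = hits / (hits + misses) * 100
hit rate = 29071 / (29071 + 10059) * 100
hit rate = 29071 / 39130 * 100
hit rate = 74.29%

74.29%


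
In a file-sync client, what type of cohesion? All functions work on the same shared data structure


Reasoning: Functions share data
Type: Communicational cohesion

Communicational cohesion


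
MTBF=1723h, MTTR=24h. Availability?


Availability = MTBF / (MTBF + MTTR)
Availability = 1723 / (1723 + 24)
Availability = 1723 / 1747
Availability = 98.6262%

98.6262%


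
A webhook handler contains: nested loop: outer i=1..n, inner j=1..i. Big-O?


Reasoning: triangle: n(n+1)/2 ~ n^2/2
Complexity: O(n^2)

O(n^2)


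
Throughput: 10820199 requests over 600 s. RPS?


Formula: throughput = requests / seconds
throughput = 10820199 / 600
throughput = 18033.67 requests/second

18033.67 requests/second


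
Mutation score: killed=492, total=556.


Mutation score = killed / total * 100
Mutation score = 492 / 556 * 100
Mutation score = 88.49%

88.49%


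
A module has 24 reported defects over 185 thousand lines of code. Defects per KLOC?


Defect density = defects / KLOC
Defect density = 24 / 185
Defect density = 0.13 defects/KLOC

0.13 defects/KLOC


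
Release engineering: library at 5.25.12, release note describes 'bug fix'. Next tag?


Current: 5.25.12
Change category: 'bug fix' → patch bump
SemVer rule: patch bump → increment PATCH (MAJOR and MINOR unchanged)
New: 5.25.13

5.25.13


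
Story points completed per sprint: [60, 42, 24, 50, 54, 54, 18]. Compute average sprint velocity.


Formula: Avg velocity = Total points / Number of sprints
Points: [60, 42, 24, 50, 54, 54, 18]
Sum = 60 + 42 + 24 + 50 + 54 + 54 + 18 = 302
Avg velocity = 302 / 7 = 43.14 points/sprint

43.14 points/sprint


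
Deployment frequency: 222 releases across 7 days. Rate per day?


Formula: deployments per day = releases / days
= 222 / 7
= 31.714 deploys/day
(equivalently, 222.0 deploys/week)

31.714 deploys/day


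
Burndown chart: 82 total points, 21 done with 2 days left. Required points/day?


Formula: Required rate = Remaining points / Days left
Remaining = 82 - 21 = 61 points
Required rate = 61 / 2 = 30.5 points/day

30.5 points/day


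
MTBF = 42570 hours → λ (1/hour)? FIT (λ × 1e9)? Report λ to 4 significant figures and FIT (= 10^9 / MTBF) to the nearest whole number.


Formula: λ = 1 / MTBF; FIT = λ × 1e9 = 1e9 / MTBF
λ = 1 / 42570 ≈ 2.349e-05 failures/hour
FIT = 1e9 / 42570 ≈ 23491 failures per 1e9 hours (nearest whole number)

λ = 2.349e-05 /h, FIT = 23491


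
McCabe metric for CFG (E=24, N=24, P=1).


Formula: V(G) = E - N + 2P
V(G) = 24 - 24 + 2*1
V(G) = 0 + 2
V(G) = 2

2


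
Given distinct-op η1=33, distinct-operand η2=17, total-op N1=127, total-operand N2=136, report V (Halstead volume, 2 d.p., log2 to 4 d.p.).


Formula: V = N * log2(η), where N = N1 + N2 and η = η1 + η2
η = 33 + 17 = 50
N = 127 + 136 = 263
log2(50) ≈ 5.6439
V = 263 * 5.6439 = 1484.35

1484.35


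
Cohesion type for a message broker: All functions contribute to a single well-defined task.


Reasoning: Best: single purpose
Type: Functional cohesion

Functional cohesion


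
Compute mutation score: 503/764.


Mutation score = killed / total * 100
Mutation score = 503 / 764 * 100
Mutation score = 65.84%

65.84%


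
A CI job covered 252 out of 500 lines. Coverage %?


Coverage = covered / total * 100
Coverage = 252 / 500 * 100
Coverage = 50.4%

50.4%


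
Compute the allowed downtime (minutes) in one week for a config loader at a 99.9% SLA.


Formula: allowed downtime = period * (100 - SLA) / 100
Period (week) = 10080 minutes
Unavailability fraction = (100 - 99.9) / 100
Allowed downtime = 10080 * (100 - 99.9) / 100
Allowed downtime = 10.08 minutes

10.08 minutes


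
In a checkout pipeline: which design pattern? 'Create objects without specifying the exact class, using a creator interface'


This matches the Factory Method pattern

Factory Method


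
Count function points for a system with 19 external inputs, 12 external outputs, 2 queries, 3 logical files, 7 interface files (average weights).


UFP = EI*4 + EO*5 + EQ*4 + ILF*10 + EIF*7
UFP = 19*4 + 12*5 + 2*4 + 3*10 + 7*7
UFP = 76 + 60 + 8 + 30 + 49
UFP = 223

223


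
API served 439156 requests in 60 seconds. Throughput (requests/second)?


Formula: throughput = requests / seconds
throughput = 439156 / 60
throughput = 7319.27 requests/second

7319.27 requests/second


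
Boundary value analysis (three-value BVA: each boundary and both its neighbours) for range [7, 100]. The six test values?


Range: [7, 100]
Boundaries: just below min, min, min+1, max-1, max, just above max
Values: [6, 7, 8, 99, 100, 101]

[6, 7, 8, 99, 100, 101]


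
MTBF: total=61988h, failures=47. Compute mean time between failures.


Formula: MTBF = Total operating time / Number of failures
MTBF = 61988 / 47
MTBF = 1318.89 hours

1318.89 hours


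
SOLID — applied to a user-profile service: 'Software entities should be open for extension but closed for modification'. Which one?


This describes the Open/Closed Principle (OCP)

Open/Closed Principle (OCP)


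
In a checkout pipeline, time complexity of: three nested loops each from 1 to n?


Reasoning: three levels of nesting over n
Complexity: O(n^3)

O(n^3)


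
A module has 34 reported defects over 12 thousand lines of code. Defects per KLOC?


Defect density = defects / KLOC
Defect density = 34 / 12
Defect density = 2.833 defects/KLOC

2.833 defects/KLOC


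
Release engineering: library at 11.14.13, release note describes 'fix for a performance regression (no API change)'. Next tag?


Current: 11.14.13
Change category: 'fix for a performance regression (no API change)' → patch bump
SemVer rule: patch bump → increment PATCH (MAJOR and MINOR unchanged)
New: 11.14.14

11.14.14


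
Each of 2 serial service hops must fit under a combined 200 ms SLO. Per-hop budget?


Formula: per_stage = total_budget / stages
per_stage = 200 / 2
per_stage = 100.0 ms

100.0 ms


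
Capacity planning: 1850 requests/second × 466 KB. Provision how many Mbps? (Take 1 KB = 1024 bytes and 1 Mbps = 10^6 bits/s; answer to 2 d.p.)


Formula: Mbps = payload_bytes * RPS * 8 / 1e6
Payload per request = 466 KB = 466 * 1024 = 477184 bytes
Total bytes/sec = 477184 * 1850 = 882790400
Total bits/sec = 882790400 * 8 = 7062323200
Mbps = 7062323200 / 1e6 = 7062.32

7062.32 Mbps


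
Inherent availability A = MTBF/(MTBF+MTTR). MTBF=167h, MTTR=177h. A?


Availability = MTBF / (MTBF + MTTR)
Availability = 167 / (167 + 177)
Availability = 167 / 344
Availability = 48.5465%

48.5465%


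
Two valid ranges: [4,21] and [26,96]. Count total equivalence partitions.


Valid ranges: [4,21] and [26,96]
Class 1: x < 4 — invalid
Class 2: 4 ≤ x ≤ 21 — valid
Class 3: 21 < x < 26 — invalid (gap between ranges)
Class 4: 26 ≤ x ≤ 96 — valid
Class 5: x > 96 — invalid
Total equivalence classes: 5

5 equivalence classes


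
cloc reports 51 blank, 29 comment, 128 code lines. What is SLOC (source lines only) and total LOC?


Total LOC = blank + comment + code
Total LOC = 51 + 29 + 128 = 208
SLOC (source only) = code = 128

Total LOC: 208, SLOC: 128


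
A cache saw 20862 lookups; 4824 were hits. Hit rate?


Formula: hit rate = hits / (hits + misses) * 100
hit rate = 4824 / (4824 + 16038) * 100
hit rate = 4824 / 20862 * 100
hit rate = 23.12%

23.12%


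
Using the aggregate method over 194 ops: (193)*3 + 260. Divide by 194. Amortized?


Formula: Amortized cost = Total cost / Operations
Total cost = (193 * 3) + (1 * 260)
Total cost = 579 + 260 = 839
Amortized = 839 / 194 = 4.3247

4.3247


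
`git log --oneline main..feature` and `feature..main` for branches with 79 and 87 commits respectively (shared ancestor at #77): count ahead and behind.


Common ancestor: commit #77
feature commits after divergence: 79 - 77 = 2
main commits after divergence: 87 - 77 = 10
feature is 2 commits ahead of main
main is 10 commits ahead of feature

feature ahead: 2, main ahead: 10


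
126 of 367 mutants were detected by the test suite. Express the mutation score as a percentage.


Mutation score = killed / total * 100
Mutation score = 126 / 367 * 100
Mutation score = 34.33%

34.33%


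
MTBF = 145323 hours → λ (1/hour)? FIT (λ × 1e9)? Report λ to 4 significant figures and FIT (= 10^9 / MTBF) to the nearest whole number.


Formula: λ = 1 / MTBF; FIT = λ × 1e9 = 1e9 / MTBF
λ = 1 / 145323 ≈ 6.881e-06 failures/hour
FIT = 1e9 / 145323 ≈ 6881 failures per 1e9 hours (nearest whole number)

λ = 6.881e-06 /h, FIT = 6881


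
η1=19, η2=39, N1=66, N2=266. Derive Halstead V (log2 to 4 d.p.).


Formula: V = N * log2(η), where N = N1 + N2 and η = η1 + η2
η = 19 + 39 = 58
N = 66 + 266 = 332
log2(58) ≈ 5.8580
V = 332 * 5.8580 = 1944.86

1944.86


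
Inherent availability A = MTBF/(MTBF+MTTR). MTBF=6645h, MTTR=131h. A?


Availability = MTBF / (MTBF + MTTR)
Availability = 6645 / (6645 + 131)
Availability = 6645 / 6776
Availability = 98.0667%

98.0667%


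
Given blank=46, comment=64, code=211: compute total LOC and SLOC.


Total LOC = blank + comment + code
Total LOC = 46 + 64 + 211 = 321
SLOC (source only) = code = 211

Total LOC: 321, SLOC: 211


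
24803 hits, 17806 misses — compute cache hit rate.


Formula: hit rate = hits / (hits + misses) * 100
hit rate = 24803 / (24803 + 17806) * 100
hit rate = 24803 / 42609 * 100
hit rate = 58.21%

58.21%


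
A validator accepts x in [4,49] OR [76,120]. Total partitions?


Valid ranges: [4,49] and [76,120]
Class 1: x < 4 — invalid
Class 2: 4 ≤ x ≤ 49 — valid
Class 3: 49 < x < 76 — invalid (gap between ranges)
Class 4: 76 ≤ x ≤ 120 — valid
Class 5: x > 120 — invalid
Total equivalence classes: 5

5 equivalence classes


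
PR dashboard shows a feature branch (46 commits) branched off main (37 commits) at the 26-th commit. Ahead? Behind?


Common ancestor: commit #26
feature commits after divergence: 46 - 26 = 20
main commits after divergence: 37 - 26 = 11
feature is 20 commits ahead of main
main is 11 commits ahead of feature

feature ahead: 20, main ahead: 11


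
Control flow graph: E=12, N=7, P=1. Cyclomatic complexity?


Formula: V(G) = E - N + 2P
V(G) = 12 - 7 + 2*1
V(G) = 5 + 2
V(G) = 7

7


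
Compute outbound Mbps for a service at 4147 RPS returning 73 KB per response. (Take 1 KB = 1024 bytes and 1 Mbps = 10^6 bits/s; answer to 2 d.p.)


Formula: Mbps = payload_bytes * RPS * 8 / 1e6
Payload per request = 73 KB = 73 * 1024 = 74752 bytes
Total bytes/sec = 74752 * 4147 = 309996544
Total bits/sec = 309996544 * 8 = 2479972352
Mbps = 2479972352 / 1e6 = 2479.97

2479.97 Mbps


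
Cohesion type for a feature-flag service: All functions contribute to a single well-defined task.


Reasoning: Best: single purpose
Type: Functional cohesion

Functional cohesion


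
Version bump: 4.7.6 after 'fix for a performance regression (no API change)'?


Current: 4.7.6
Change category: 'fix for a performance regression (no API change)' → patch bump
SemVer rule: patch bump → increment PATCH (MAJOR and MINOR unchanged)
New: 4.7.7

4.7.7


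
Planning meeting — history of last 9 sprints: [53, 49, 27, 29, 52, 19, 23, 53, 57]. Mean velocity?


Formula: Avg velocity = Total points / Number of sprints
Points: [53, 49, 27, 29, 52, 19, 23, 53, 57]
Sum = 53 + 49 + 27 + 29 + 52 + 19 + 23 + 53 + 57 = 362
Avg velocity = 362 / 9 = 40.22 points/sprint

40.22 points/sprint


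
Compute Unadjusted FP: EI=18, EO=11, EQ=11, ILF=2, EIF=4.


UFP = EI*4 + EO*5 + EQ*4 + ILF*10 + EIF*7
UFP = 18*4 + 11*5 + 11*4 + 2*10 + 4*7
UFP = 72 + 55 + 44 + 20 + 28
UFP = 219

219


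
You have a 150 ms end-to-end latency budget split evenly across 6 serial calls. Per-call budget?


Formula: per_stage = total_budget / stages
per_stage = 150 / 6
per_stage = 25.0 ms

25.0 ms


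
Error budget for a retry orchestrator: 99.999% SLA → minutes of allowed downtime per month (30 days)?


Formula: allowed downtime = period * (100 - SLA) / 100
Period (month (30 days)) = 43200 minutes
Unavailability fraction = (100 - 99.999) / 100
Allowed downtime = 43200 * (100 - 99.999) / 100
Allowed downtime = 0.432 minutes

0.432 minutes


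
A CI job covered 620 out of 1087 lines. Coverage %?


Coverage = covered / total * 100
Coverage = 620 / 1087 * 100
Coverage = 57.04%

57.04%


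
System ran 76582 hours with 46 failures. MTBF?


Formula: MTBF = Total operating time / Number of failures
MTBF = 76582 / 46
MTBF = 1664.83 hours

1664.83 hours


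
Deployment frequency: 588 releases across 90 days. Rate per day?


Formula: deployments per day = releases / days
= 588 / 90
= 6.533 deploys/day
(equivalently, 45.73 deploys/week)

6.533 deploys/day


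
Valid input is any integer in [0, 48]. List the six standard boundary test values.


Range: [0, 48]
Boundaries: just below min, min, min+1, max-1, max, just above max
Values: [-1, 0, 1, 47, 48, 49]

[-1, 0, 1, 47, 48, 49]


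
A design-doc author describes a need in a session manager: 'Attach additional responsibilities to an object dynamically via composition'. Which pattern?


This matches the Decorator pattern

Decorator


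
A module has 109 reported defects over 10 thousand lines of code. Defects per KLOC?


Defect density = defects / KLOC
Defect density = 109 / 10
Defect density = 10.9 defects/KLOC

10.9 defects/KLOC


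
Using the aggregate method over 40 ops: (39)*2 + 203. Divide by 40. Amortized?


Formula: Amortized cost = Total cost / Operations
Total cost = (39 * 2) + (1 * 203)
Total cost = 78 + 203 = 281
Amortized = 281 / 40 = 7.025

7.025


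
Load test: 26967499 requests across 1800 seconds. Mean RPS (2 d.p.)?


Formula: throughput = requests / seconds
throughput = 26967499 / 1800
throughput = 14981.94 requests/second

14981.94 requests/second


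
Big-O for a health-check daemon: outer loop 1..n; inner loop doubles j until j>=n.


Reasoning: linear outer times logarithmic inner
Complexity: O(n log n)

O(n log n)


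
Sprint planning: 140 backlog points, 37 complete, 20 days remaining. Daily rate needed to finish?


Formula: Required rate = Remaining points / Days left
Remaining = 140 - 37 = 103 points
Required rate = 103 / 20 = 5.15 points/day

5.15 points/day


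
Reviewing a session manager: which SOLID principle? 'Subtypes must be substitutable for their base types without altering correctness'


This describes the Liskov Substitution Principle (LSP)

Liskov Substitution Principle (LSP)


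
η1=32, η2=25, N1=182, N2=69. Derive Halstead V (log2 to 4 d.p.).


Formula: V = N * log2(η), where N = N1 + N2 and η = η1 + η2
η = 32 + 25 = 57
N = 182 + 69 = 251
log2(57) ≈ 5.8329
V = 251 * 5.8329 = 1464.06

1464.06


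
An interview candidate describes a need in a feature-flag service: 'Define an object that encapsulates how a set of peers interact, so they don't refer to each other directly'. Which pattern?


This matches the Mediator pattern

Mediator


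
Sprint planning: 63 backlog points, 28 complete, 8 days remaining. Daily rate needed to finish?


Formula: Required rate = Remaining points / Days left
Remaining = 63 - 28 = 35 points
Required rate = 35 / 8 = 4.38 points/day

4.38 points/day


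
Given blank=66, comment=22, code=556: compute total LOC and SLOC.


Total LOC = blank + comment + code
Total LOC = 66 + 22 + 556 = 644
SLOC (source only) = code = 556

Total LOC: 644, SLOC: 556


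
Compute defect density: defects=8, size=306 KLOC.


Defect density = defects / KLOC
Defect density = 8 / 306
Defect density = 0.026 defects/KLOC

0.026 defects/KLOC


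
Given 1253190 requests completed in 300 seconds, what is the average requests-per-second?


Formula: throughput = requests / seconds
throughput = 1253190 / 300
throughput = 4177.3 requests/second

4177.3 requests/second


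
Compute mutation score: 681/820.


Mutation score = killed / total * 100
Mutation score = 681 / 820 * 100
Mutation score = 83.05%

83.05%


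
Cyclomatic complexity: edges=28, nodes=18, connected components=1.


Formula: V(G) = E - N + 2P
V(G) = 28 - 18 + 2*1
V(G) = 10 + 2
V(G) = 12

12


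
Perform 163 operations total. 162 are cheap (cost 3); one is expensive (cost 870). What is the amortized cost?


Formula: Amortized cost = Total cost / Operations
Total cost = (162 * 3) + (1 * 870)
Total cost = 486 + 870 = 1356
Amortized = 1356 / 163 = 8.319

8.319


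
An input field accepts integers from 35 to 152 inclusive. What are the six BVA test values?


Range: [35, 152]
Boundaries: just below min, min, min+1, max-1, max, just above max
Values: [34, 35, 36, 151, 152, 153]

[34, 35, 36, 151, 152, 153]


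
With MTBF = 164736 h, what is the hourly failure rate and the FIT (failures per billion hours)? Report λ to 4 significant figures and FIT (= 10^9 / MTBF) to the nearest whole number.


Formula: λ = 1 / MTBF; FIT = λ × 1e9 = 1e9 / MTBF
λ = 1 / 164736 ≈ 6.070e-06 failures/hour
FIT = 1e9 / 164736 ≈ 6070 failures per 1e9 hours (nearest whole number)

λ = 6.070e-06 /h, FIT = 6070


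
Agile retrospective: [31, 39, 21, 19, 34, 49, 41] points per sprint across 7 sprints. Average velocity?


Formula: Avg velocity = Total points / Number of sprints
Points: [31, 39, 21, 19, 34, 49, 41]
Sum = 31 + 39 + 21 + 19 + 34 + 49 + 41 = 234
Avg velocity = 234 / 7 = 33.43 points/sprint

33.43 points/sprint


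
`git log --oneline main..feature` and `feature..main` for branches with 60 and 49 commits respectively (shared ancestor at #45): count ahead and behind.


Common ancestor: commit #45
feature commits after divergence: 60 - 45 = 15
main commits after divergence: 49 - 45 = 4
feature is 15 commits ahead of main
main is 4 commits ahead of feature

feature ahead: 15, main ahead: 4


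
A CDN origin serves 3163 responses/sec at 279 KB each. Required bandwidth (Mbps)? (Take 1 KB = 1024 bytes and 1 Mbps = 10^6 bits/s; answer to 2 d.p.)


Formula: Mbps = payload_bytes * RPS * 8 / 1e6
Payload per request = 279 KB = 279 * 1024 = 285696 bytes
Total bytes/sec = 285696 * 3163 = 903656448
Total bits/sec = 903656448 * 8 = 7229251584
Mbps = 7229251584 / 1e6 = 7229.25

7229.25 Mbps


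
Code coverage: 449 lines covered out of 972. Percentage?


Coverage = covered / total * 100
Coverage = 449 / 972 * 100
Coverage = 46.19%

46.19%


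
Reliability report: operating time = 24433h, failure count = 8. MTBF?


Formula: MTBF = Total operating time / Number of failures
MTBF = 24433 / 8
MTBF = 3054.13 hours

3054.13 hours


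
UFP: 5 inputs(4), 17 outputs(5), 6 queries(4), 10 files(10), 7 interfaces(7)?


UFP = EI*4 + EO*5 + EQ*4 + ILF*10 + EIF*7
UFP = 5*4 + 17*5 + 6*4 + 10*10 + 7*7
UFP = 20 + 85 + 24 + 100 + 49
UFP = 278

278


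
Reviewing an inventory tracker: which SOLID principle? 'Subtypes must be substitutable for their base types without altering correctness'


This describes the Liskov Substitution Principle (LSP)

Liskov Substitution Principle (LSP)


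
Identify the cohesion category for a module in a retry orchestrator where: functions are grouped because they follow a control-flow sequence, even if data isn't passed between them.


Reasoning: Grouped by order of execution within a routine, not by data flow
Type: Procedural cohesion

Procedural cohesion


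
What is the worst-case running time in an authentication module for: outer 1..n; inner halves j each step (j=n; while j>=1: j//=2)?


Reasoning: n times log n
Complexity: O(n log n)

O(n log n)


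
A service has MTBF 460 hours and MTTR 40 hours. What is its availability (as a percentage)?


Availability = MTBF / (MTBF + MTTR)
Availability = 460 / (460 + 40)
Availability = 460 / 500
Availability = 92.0%

92.0%


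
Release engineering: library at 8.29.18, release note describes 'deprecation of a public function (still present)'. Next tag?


Current: 8.29.18
Change category: 'deprecation of a public function (still present)' → minor bump
SemVer rule: minor bump → increment MINOR, reset PATCH to 0 (MAJOR unchanged)
New: 8.30.0

8.30.0


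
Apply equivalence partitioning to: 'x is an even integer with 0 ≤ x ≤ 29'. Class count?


Constraint: even integers in [0, 29]
Class 1: x < 0 — out-of-range invalid
Class 2: x in [0,29] but odd — wrong type invalid
Class 3: x in [0,29] and even — valid
Class 4: x > 29 — out-of-range invalid
Total equivalence classes: 4

4 equivalence classes


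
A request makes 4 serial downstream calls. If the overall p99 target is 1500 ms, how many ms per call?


Formula: per_stage = total_budget / stages
per_stage = 1500 / 4
per_stage = 375.0 ms

375.0 ms


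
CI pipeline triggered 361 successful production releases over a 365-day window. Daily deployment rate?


Formula: deployments per day = releases / days
= 361 / 365
= 0.989 deploys/day
(equivalently, 6.92 deploys/week)

0.989 deploys/day


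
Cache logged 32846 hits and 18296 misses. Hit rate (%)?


Formula: hit rate = hits / (hits + misses) * 100
hit rate = 32846 / (32846 + 18296) * 100
hit rate = 32846 / 51142 * 100
hit rate = 64.23%

64.23%


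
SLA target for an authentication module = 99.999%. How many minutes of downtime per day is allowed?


Formula: allowed downtime = period * (100 - SLA) / 100
Period (day) = 1440 minutes
Unavailability fraction = (100 - 99.999) / 100
Allowed downtime = 1440 * (100 - 99.999) / 100
Allowed downtime = 0.0144 minutes

0.0144 minutes


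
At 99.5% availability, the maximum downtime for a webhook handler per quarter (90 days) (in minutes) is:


Formula: allowed downtime = period * (100 - SLA) / 100
Period (quarter (90 days)) = 129600 minutes
Unavailability fraction = (100 - 99.5) / 100
Allowed downtime = 129600 * (100 - 99.5) / 100
Allowed downtime = 648.0 minutes

648.0 minutes


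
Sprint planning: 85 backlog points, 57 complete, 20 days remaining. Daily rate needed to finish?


Formula: Required rate = Remaining points / Days left
Remaining = 85 - 57 = 28 points
Required rate = 28 / 20 = 1.4 points/day

1.4 points/day


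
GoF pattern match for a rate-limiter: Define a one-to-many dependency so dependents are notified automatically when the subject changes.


This matches the Observer pattern

Observer


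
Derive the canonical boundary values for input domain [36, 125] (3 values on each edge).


Range: [36, 125]
Boundaries: just below min, min, min+1, max-1, max, just above max
Values: [35, 36, 37, 124, 125, 126]

[35, 36, 37, 124, 125, 126]


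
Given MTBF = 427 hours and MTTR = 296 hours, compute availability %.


Availability = MTBF / (MTBF + MTTR)
Availability = 427 / (427 + 296)
Availability = 427 / 723
Availability = 59.0595%

59.0595%


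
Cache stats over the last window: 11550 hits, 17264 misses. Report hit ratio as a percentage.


Formula: hit rate = hits / (hits + misses) * 100
hit rate = 11550 / (11550 + 17264) * 100
hit rate = 11550 / 28814 * 100
hit rate = 40.08%

40.08%


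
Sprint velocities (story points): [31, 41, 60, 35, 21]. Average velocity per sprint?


Formula: Avg velocity = Total points / Number of sprints
Points: [31, 41, 60, 35, 21]
Sum = 31 + 41 + 60 + 35 + 21 = 188
Avg velocity = 188 / 5 = 37.6 points/sprint

37.6 points/sprint


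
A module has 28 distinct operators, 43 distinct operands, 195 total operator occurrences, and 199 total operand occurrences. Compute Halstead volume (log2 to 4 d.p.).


Formula: V = N * log2(η), where N = N1 + N2 and η = η1 + η2
η = 28 + 43 = 71
N = 195 + 199 = 394
log2(71) ≈ 6.1497
V = 394 * 6.1497 = 2422.98

2422.98


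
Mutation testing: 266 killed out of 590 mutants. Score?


Mutation score = killed / total * 100
Mutation score = 266 / 590 * 100
Mutation score = 45.08%

45.08%


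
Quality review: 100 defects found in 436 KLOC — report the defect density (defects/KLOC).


Defect density = defects / KLOC
Defect density = 100 / 436
Defect density = 0.229 defects/KLOC

0.229 defects/KLOC


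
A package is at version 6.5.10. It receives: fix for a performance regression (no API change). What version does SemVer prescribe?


Current: 6.5.10
Change category: 'fix for a performance regression (no API change)' → patch bump
SemVer rule: patch bump → increment PATCH (MAJOR and MINOR unchanged)
New: 6.5.11

6.5.11


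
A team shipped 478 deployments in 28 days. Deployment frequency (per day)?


Formula: deployments per day = releases / days
= 478 / 28
= 17.071 deploys/day
(equivalently, 119.5 deploys/week)

17.071 deploys/day


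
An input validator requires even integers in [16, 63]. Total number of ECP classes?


Constraint: even integers in [16, 63]
Class 1: x < 16 — out-of-range invalid
Class 2: x in [16,63] but odd — wrong type invalid
Class 3: x in [16,63] and even — valid
Class 4: x > 63 — out-of-range invalid
Total equivalence classes: 4

4 equivalence classes


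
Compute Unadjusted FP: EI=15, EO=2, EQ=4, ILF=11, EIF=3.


UFP = EI*4 + EO*5 + EQ*4 + ILF*10 + EIF*7
UFP = 15*4 + 2*5 + 4*4 + 11*10 + 3*7
UFP = 60 + 10 + 16 + 110 + 21
UFP = 217

217


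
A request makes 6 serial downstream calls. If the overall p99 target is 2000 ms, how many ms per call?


Formula: per_stage = total_budget / stages
per_stage = 2000 / 6
per_stage = 333.33 ms

333.33 ms


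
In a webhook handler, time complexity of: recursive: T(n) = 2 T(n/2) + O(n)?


Reasoning: master theorem case 2 (merge-sort recurrence)
Complexity: O(n log n)

O(n log n)


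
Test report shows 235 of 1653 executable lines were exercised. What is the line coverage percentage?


Coverage = covered / total * 100
Coverage = 235 / 1653 * 100
Coverage = 14.22%

14.22%


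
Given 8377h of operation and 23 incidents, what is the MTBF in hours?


Formula: MTBF = Total operating time / Number of failures
MTBF = 8377 / 23
MTBF = 364.22 hours

364.22 hours


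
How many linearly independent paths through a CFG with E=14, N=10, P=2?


Formula: V(G) = E - N + 2P
V(G) = 14 - 10 + 2*2
V(G) = 4 + 4
V(G) = 8

8


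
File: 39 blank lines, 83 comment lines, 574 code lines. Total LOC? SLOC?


Total LOC = blank + comment + code
Total LOC = 39 + 83 + 574 = 696
SLOC (source only) = code = 574

Total LOC: 696, SLOC: 574


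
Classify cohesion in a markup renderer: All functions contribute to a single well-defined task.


Reasoning: Best: single purpose
Type: Functional cohesion

Functional cohesion


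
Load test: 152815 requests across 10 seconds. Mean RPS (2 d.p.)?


Formula: throughput = requests / seconds
throughput = 152815 / 10
throughput = 15281.5 requests/second

15281.5 requests/second


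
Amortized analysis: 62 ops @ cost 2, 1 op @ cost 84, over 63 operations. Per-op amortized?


Formula: Amortized cost = Total cost / Operations
Total cost = (62 * 2) + (1 * 84)
Total cost = 124 + 84 = 208
Amortized = 208 / 63 = 3.3016

3.3016


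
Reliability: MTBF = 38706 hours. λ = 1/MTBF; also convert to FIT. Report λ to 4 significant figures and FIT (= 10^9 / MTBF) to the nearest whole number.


Formula: λ = 1 / MTBF; FIT = λ × 1e9 = 1e9 / MTBF
λ = 1 / 38706 ≈ 2.584e-05 failures/hour
FIT = 1e9 / 38706 ≈ 25836 failures per 1e9 hours (nearest whole number)

λ = 2.584e-05 /h, FIT = 25836


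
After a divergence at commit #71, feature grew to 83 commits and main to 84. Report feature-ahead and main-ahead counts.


Common ancestor: commit #71
feature commits after divergence: 83 - 71 = 12
main commits after divergence: 84 - 71 = 13
feature is 12 commits ahead of main
main is 13 commits ahead of feature

feature ahead: 12, main ahead: 13
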